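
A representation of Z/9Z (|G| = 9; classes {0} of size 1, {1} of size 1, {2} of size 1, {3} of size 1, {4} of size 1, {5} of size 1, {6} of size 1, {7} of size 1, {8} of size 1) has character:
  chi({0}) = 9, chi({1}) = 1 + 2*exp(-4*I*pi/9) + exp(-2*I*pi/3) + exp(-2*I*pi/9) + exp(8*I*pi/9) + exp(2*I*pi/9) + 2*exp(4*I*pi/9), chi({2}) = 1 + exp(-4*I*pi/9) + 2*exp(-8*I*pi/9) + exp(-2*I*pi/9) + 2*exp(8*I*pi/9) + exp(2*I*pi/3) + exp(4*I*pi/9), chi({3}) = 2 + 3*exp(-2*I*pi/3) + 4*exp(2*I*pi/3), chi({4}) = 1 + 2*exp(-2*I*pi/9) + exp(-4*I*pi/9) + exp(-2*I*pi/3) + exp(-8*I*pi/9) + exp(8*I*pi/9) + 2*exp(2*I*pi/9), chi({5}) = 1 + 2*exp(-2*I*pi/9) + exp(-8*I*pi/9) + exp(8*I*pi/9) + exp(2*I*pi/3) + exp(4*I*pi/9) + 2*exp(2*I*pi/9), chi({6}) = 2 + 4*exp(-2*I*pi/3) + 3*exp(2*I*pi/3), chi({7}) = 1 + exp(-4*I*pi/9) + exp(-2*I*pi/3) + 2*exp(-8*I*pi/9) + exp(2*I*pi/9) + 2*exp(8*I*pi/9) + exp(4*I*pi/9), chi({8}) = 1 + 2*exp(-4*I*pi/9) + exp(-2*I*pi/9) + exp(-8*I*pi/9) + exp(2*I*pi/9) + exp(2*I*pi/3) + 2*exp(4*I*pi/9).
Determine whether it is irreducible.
Not irreducible (reducible): <chi, chi> = 13 > 1.

Details: <chi, chi> = (1/|G|) sum_C |C| * |chi(C)|^2 = (1/9)[1*|9|^2 + 1*|1 + 2*exp(-4*I*pi/9) + exp(-2*I*pi/3) + exp(-2*I*pi/9) + exp(8*I*pi/9) + exp(2*I*pi/9) + 2*exp(4*I*pi/9)|^2 + 1*|1 + exp(-4*I*pi/9) + 2*exp(-8*I*pi/9) + exp(-2*I*pi/9) + 2*exp(8*I*pi/9) + exp(2*I*pi/3) + exp(4*I*pi/9)|^2 + 1*|2 + 3*exp(-2*I*pi/3) + 4*exp(2*I*pi/3)|^2 + 1*|1 + 2*exp(-2*I*pi/9) + exp(-4*I*pi/9) + exp(-2*I*pi/3) + exp(-8*I*pi/9) + exp(8*I*pi/9) + 2*exp(2*I*pi/9)|^2 + 1*|1 + 2*exp(-2*I*pi/9) + exp(-8*I*pi/9) + exp(8*I*pi/9) + exp(2*I*pi/3) + exp(4*I*pi/9) + 2*exp(2*I*pi/9)|^2 + 1*|2 + 4*exp(-2*I*pi/3) + 3*exp(2*I*pi/3)|^2 + 1*|1 + exp(-4*I*pi/9) + exp(-2*I*pi/3) + 2*exp(-8*I*pi/9) + exp(2*I*pi/9) + 2*exp(8*I*pi/9) + exp(4*I*pi/9)|^2 + 1*|1 + 2*exp(-4*I*pi/9) + exp(-2*I*pi/9) + exp(-8*I*pi/9) + exp(2*I*pi/9) + exp(2*I*pi/3) + 2*exp(4*I*pi/9)|^2]
  = (1/9)[(81) + (13 + 9*exp(-4*I*pi/9) + 8*exp(-2*I*pi/3) + 8*exp(-2*I*pi/9) + 9*exp(-8*I*pi/9) + 9*exp(8*I*pi/9) + 8*exp(2*I*pi/9) + 8*exp(2*I*pi/3) + 9*exp(4*I*pi/9)) + (13 + 8*exp(-4*I*pi/9) + 8*exp(-2*I*pi/3) + 9*exp(-2*I*pi/9) + 9*exp(-8*I*pi/9) + 9*exp(8*I*pi/9) + 9*exp(2*I*pi/9) + 8*exp(2*I*pi/3) + 8*exp(4*I*pi/9)) + (3) + (13 + 9*exp(-4*I*pi/9) + 8*exp(-2*I*pi/3) + 9*exp(-2*I*pi/9) + 8*exp(-8*I*pi/9) + 8*exp(8*I*pi/9) + 9*exp(2*I*pi/9) + 8*exp(2*I*pi/3) + 9*exp(4*I*pi/9)) + (13 + 9*exp(-4*I*pi/9) + 8*exp(-2*I*pi/3) + 9*exp(-2*I*pi/9) + 8*exp(-8*I*pi/9) + 8*exp(8*I*pi/9) + 9*exp(2*I*pi/9) + 8*exp(2*I*pi/3) + 9*exp(4*I*pi/9)) + (3) + (13 + 8*exp(-4*I*pi/9) + 8*exp(-2*I*pi/3) + 9*exp(-2*I*pi/9) + 9*exp(-8*I*pi/9) + 9*exp(8*I*pi/9) + 9*exp(2*I*pi/9) + 8*exp(2*I*pi/3) + 8*exp(4*I*pi/9)) + (13 + 9*exp(-4*I*pi/9) + 8*exp(-2*I*pi/3) + 8*exp(-2*I*pi/9) + 9*exp(-8*I*pi/9) + 9*exp(8*I*pi/9) + 8*exp(2*I*pi/9) + 8*exp(2*I*pi/3) + 9*exp(4*I*pi/9))] = 117/9 = 13.
(Exp terms are combined using exp(i*s)*conj(exp(i*t)) = exp(i*(s-t)), and sums of them are collapsed using the identity that for every m > 1 the m distinct m-th roots of unity sum to 0, e.g. 1 + exp(2*I*pi/3) + exp(-2*I*pi/3) = 0.)
A character is irreducible iff <chi, chi> = 1, so this representation is reducible.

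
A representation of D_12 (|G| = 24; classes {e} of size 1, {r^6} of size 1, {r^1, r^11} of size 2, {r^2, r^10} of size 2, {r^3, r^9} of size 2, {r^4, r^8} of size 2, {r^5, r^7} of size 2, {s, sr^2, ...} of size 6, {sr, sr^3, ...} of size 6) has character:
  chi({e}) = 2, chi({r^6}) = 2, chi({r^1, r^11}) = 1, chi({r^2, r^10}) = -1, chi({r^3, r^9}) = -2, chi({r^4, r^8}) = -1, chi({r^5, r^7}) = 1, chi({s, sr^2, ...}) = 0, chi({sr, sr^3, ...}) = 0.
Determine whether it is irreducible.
Irreducible: <chi, chi> = 1.

Why: <chi, chi> = (1/|G|) sum_C |C| * |chi(C)|^2 = (1/24)[1*|2|^2 + 1*|2|^2 + 2*|1|^2 + 2*|-1|^2 + 2*|-2|^2 + 2*|-1|^2 + 2*|1|^2 + 6*|0|^2 + 6*|0|^2]
  = (1/24)[(4) + (4) + (2) + (2) + (8) + (2) + (2) + (0) + (0)] = 24/24 = 1.
A character is irreducible iff <chi, chi> = 1, so this representation is irreducible.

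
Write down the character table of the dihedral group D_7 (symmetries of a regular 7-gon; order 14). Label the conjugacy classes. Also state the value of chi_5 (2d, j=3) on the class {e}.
Conjugacy classes: {e} of size 1, {r^1, r^6} of size 2, {r^2, r^5} of size 2, {r^3, r^4} of size 2, {s, sr, ..., sr^6} of size 7.
Character table:
  irrep \ class              {e} (size 1)  {r^1, r^6} (size 2)  {r^2, r^5} (size 2)  {r^3, r^4} (size 2)  {s, sr, ..., sr^6} (size 7)
  chi_1 (triv)               1             1                    1                    1                    1                          
  chi_2 (sign: r->1, s->-1)  1             1                    1                    1                    -1                         
  chi_3 (2d, j=1)            2             2*cos(2*pi/7)        -2*cos(3*pi/7)       -2*cos(pi/7)         0                          
  chi_4 (2d, j=2)            2             -2*cos(3*pi/7)       -2*cos(pi/7)         2*cos(2*pi/7)        0                          
  chi_5 (2d, j=3)            2             -2*cos(pi/7)         2*cos(2*pi/7)        -2*cos(3*pi/7)       0                          

Spot check: chi_5 (2d, j=3) on {e} = 2.

Derivation: D_7 has order 2*7 = 14 with 5 conjugacy classes, hence 5 irreducibles. Sum of squared dims 1 + 1 + 4 + 4 + 4 = 14 = |G|. Linear characters come from the abelianisation; the 2-dimensional irreps have character r^k -> 2*cos(2*pi*j*k/7), reflections -> 0.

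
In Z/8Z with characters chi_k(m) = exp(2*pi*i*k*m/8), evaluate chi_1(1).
chi_1(1) = zeta_8^1 = exp(I*pi/4)

Solution. chi_1(1) = zeta_8^(1*1) = zeta_8^1. Since zeta_8^8 = 1, this equals zeta_8^1 = exp(2*pi*i*1/8) = exp(I*pi/4).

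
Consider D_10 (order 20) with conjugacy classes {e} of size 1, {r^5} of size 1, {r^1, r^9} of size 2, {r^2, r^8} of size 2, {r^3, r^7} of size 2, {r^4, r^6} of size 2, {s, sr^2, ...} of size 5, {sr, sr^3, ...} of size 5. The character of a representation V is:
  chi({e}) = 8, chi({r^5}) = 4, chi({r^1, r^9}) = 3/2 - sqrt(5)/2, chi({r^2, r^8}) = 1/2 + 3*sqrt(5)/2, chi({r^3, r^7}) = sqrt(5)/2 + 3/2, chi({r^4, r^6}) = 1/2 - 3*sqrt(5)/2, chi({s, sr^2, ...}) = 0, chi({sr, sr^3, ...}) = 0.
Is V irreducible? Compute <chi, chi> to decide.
Not irreducible (reducible): <chi, chi> = 7 > 1.

<chi, chi> = (1/|G|) sum_C |C| * |chi(C)|^2 = (1/20)[1*|8|^2 + 1*|4|^2 + 2*|3/2 - sqrt(5)/2|^2 + 2*|1/2 + 3*sqrt(5)/2|^2 + 2*|sqrt(5)/2 + 3/2|^2 + 2*|1/2 - 3*sqrt(5)/2|^2 + 5*|0|^2 + 5*|0|^2]
  = (1/20)[(64) + (16) + (7 - 3*sqrt(5)) + (3*sqrt(5) + 23) + (3*sqrt(5) + 7) + (23 - 3*sqrt(5)) + (0) + (0)] = 140/20 = 7.
A character is irreducible iff <chi, chi> = 1, so this representation is reducible.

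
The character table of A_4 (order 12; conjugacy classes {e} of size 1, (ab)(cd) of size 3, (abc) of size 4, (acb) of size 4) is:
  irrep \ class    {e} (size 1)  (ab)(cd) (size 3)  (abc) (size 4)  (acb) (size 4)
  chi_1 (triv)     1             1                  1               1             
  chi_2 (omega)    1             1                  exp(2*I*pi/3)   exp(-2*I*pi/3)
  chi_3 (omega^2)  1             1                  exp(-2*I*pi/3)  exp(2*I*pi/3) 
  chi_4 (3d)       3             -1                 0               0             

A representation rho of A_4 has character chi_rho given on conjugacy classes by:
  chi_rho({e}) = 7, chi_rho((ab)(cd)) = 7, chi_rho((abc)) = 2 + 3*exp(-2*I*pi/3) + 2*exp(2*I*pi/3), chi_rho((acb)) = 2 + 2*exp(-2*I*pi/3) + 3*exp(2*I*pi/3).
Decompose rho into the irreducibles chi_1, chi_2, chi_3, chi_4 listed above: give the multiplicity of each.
Multiplicities: chi_1: 2, chi_2: 2, chi_3: 3, chi_4: 0.

Solution. Use <chi_rho, chi> = (1/|G|) sum_C |C| * chi_rho(C) * conj(chi(C)) with |G| = 12 for each irreducible chi in the table:
  <chi_rho, chi_1> = (1/12)[1*(7)*conj(1) + 3*(7)*conj(1) + 4*(2 + 3*exp(-2*I*pi/3) + 2*exp(2*I*pi/3))*conj(1) + 4*(2 + 2*exp(-2*I*pi/3) + 3*exp(2*I*pi/3))*conj(1)]
      = (1/12)[(7) + (21) + (8 + 12*exp(-2*I*pi/3) + 8*exp(2*I*pi/3)) + (8 + 8*exp(-2*I*pi/3) + 12*exp(2*I*pi/3))] = 24/12 = 2
  <chi_rho, chi_2> = (1/12)[1*(7)*conj(1) + 3*(7)*conj(1) + 4*(2 + 3*exp(-2*I*pi/3) + 2*exp(2*I*pi/3))*conj(exp(2*I*pi/3)) + 4*(2 + 2*exp(-2*I*pi/3) + 3*exp(2*I*pi/3))*conj(exp(-2*I*pi/3))]
      = (1/12)[(7) + (21) + (8 + 8*exp(-2*I*pi/3) + 12*exp(2*I*pi/3)) + (8 + 12*exp(-2*I*pi/3) + 8*exp(2*I*pi/3))] = 24/12 = 2
  <chi_rho, chi_3> = (1/12)[1*(7)*conj(1) + 3*(7)*conj(1) + 4*(2 + 3*exp(-2*I*pi/3) + 2*exp(2*I*pi/3))*conj(exp(-2*I*pi/3)) + 4*(2 + 2*exp(-2*I*pi/3) + 3*exp(2*I*pi/3))*conj(exp(2*I*pi/3))]
      = (1/12)[(7) + (21) + (4) + (4)] = 36/12 = 3
  <chi_rho, chi_4> = (1/12)[1*(7)*conj(3) + 3*(7)*conj(-1) + 4*(2 + 3*exp(-2*I*pi/3) + 2*exp(2*I*pi/3))*conj(0) + 4*(2 + 2*exp(-2*I*pi/3) + 3*exp(2*I*pi/3))*conj(0)]
      = (1/12)[(21) + (-21) + (0) + (0)] = 0/12 = 0
(Exp terms are combined using exp(i*s)*conj(exp(i*t)) = exp(i*(s-t)), and sums of them are collapsed using the identity that for every m > 1 the m distinct m-th roots of unity sum to 0, e.g. 1 + exp(2*I*pi/3) + exp(-2*I*pi/3) = 0.)
Dimension check: dim(rho) = sum (mult * dim) = 2*1 + 2*1 + 3*1 + 0*3 = 7 = chi_rho(e) = 7.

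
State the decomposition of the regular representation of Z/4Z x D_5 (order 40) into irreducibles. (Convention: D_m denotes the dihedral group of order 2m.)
Each irreducible V_i of dimension d_i appears with multiplicity d_i, i.e. rho_reg = (direct sum over all irreducibles V_i) d_i V_i. The irreducible dimensions for Z/4Z x D_5 are 1, 1, 1, 1, 1, 1, 1, 1, 2, 2, 2, 2, 2, 2, 2, 2: 8 irreducibles of dimension 1, each with multiplicity 1; 8 irreducibles of dimension 2, each with multiplicity 2. Total dimension 8*1*1 + 8*2*2 = 40 = |G|.

General theorem: in the regular representation of a finite group G, each irreducible appears with multiplicity equal to its dimension. Check: dim(rho_reg) = sum d_i^2 = 1 + 1 + 1 + 1 + 1 + 1 + 1 + 1 + 4 + 4 + 4 + 4 + 4 + 4 + 4 + 4 = 40 = |G|.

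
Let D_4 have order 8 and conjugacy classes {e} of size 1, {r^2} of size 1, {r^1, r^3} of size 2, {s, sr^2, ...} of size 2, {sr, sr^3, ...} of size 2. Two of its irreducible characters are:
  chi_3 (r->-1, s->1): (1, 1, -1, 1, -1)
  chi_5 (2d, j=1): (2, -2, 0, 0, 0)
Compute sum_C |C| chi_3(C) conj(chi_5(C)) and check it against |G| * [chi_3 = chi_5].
Sum = 0; so <chi_3, chi_5> = 0 (distinct irreducibles are orthogonal).

Justification: Compute term by term over conjugacy classes (|C| * chi_3(C) * conj(chi_5(C))):
  1*(1)*conj(2) + 1*(1)*conj(-2) + 2*(-1)*conj(0) + 2*(1)*conj(0) + 2*(-1)*conj(0)
  = (2) + (-2) + (0) + (0) + (0)
  = 0.
Dividing by |G| = 8 gives 0/8 = 0, matching the row-orthogonality relation <chi_3, chi_5> = [chi_3 = chi_5].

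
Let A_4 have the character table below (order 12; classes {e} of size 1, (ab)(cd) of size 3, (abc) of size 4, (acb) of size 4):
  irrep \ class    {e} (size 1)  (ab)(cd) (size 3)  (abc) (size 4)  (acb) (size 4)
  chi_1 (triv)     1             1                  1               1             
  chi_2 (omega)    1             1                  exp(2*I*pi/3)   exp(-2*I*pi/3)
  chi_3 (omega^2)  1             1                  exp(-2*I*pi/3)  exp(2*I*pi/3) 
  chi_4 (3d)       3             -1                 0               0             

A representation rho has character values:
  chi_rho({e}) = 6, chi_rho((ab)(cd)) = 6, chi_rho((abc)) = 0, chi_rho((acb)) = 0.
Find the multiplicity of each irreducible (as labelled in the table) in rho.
Multiplicities: chi_1: 2, chi_2: 2, chi_3: 2, chi_4: 0.

Explanation: Use <chi_rho, chi> = (1/|G|) sum_C |C| * chi_rho(C) * conj(chi(C)) with |G| = 12 for each irreducible chi in the table:
  <chi_rho, chi_1> = (1/12)[1*(6)*conj(1) + 3*(6)*conj(1) + 4*(0)*conj(1) + 4*(0)*conj(1)]
      = (1/12)[(6) + (18) + (0) + (0)] = 24/12 = 2
  <chi_rho, chi_2> = (1/12)[1*(6)*conj(1) + 3*(6)*conj(1) + 4*(0)*conj(exp(2*I*pi/3)) + 4*(0)*conj(exp(-2*I*pi/3))]
      = (1/12)[(6) + (18) + (0) + (0)] = 24/12 = 2
  <chi_rho, chi_3> = (1/12)[1*(6)*conj(1) + 3*(6)*conj(1) + 4*(0)*conj(exp(-2*I*pi/3)) + 4*(0)*conj(exp(2*I*pi/3))]
      = (1/12)[(6) + (18) + (0) + (0)] = 24/12 = 2
  <chi_rho, chi_4> = (1/12)[1*(6)*conj(3) + 3*(6)*conj(-1) + 4*(0)*conj(0) + 4*(0)*conj(0)]
      = (1/12)[(18) + (-18) + (0) + (0)] = 0/12 = 0
(Exp terms are combined using exp(i*s)*conj(exp(i*t)) = exp(i*(s-t)), and sums of them are collapsed using the identity that for every m > 1 the m distinct m-th roots of unity sum to 0, e.g. 1 + exp(2*I*pi/3) + exp(-2*I*pi/3) = 0.)
Dimension check: dim(rho) = sum (mult * dim) = 2*1 + 2*1 + 2*1 + 0*3 = 6 = chi_rho(e) = 6.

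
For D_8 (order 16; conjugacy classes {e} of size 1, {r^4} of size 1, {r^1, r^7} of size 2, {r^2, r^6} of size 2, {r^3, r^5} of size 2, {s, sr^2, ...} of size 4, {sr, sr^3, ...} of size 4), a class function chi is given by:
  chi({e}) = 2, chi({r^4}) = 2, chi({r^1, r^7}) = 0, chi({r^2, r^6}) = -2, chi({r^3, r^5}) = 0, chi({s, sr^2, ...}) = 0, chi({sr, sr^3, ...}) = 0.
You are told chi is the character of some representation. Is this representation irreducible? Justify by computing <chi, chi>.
Irreducible: <chi, chi> = 1.

Why: <chi, chi> = (1/|G|) sum_C |C| * |chi(C)|^2 = (1/16)[1*|2|^2 + 1*|2|^2 + 2*|0|^2 + 2*|-2|^2 + 2*|0|^2 + 4*|0|^2 + 4*|0|^2]
  = (1/16)[(4) + (4) + (0) + (8) + (0) + (0) + (0)] = 16/16 = 1.
A character is irreducible iff <chi, chi> = 1, so this representation is irreducible.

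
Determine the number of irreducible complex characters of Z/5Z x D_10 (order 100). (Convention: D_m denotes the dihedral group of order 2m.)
40

Details: The number of irreducible complex representations of a finite group equals its number of conjugacy classes. For a direct product, #classes(G x H) = #classes(G) * #classes(H). Z/5Z has 5 classes (abelian), D_10 has 8 classes, so 5 * 8 = 40, so Z/5Z x D_10 (order 100) has exactly 40 irreducible complex representations.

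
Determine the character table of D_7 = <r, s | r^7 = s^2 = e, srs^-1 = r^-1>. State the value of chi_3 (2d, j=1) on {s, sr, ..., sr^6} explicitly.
Conjugacy classes: {e} of size 1, {r^1, r^6} of size 2, {r^2, r^5} of size 2, {r^3, r^4} of size 2, {s, sr, ..., sr^6} of size 7.
Character table:
  irrep \ class              {e} (size 1)  {r^1, r^6} (size 2)  {r^2, r^5} (size 2)  {r^3, r^4} (size 2)  {s, sr, ..., sr^6} (size 7)
  chi_1 (triv)               1             1                    1                    1                    1                          
  chi_2 (sign: r->1, s->-1)  1             1                    1                    1                    -1                         
  chi_3 (2d, j=1)            2             2*cos(2*pi/7)        -2*cos(3*pi/7)       -2*cos(pi/7)         0                          
  chi_4 (2d, j=2)            2             -2*cos(3*pi/7)       -2*cos(pi/7)         2*cos(2*pi/7)        0                          
  chi_5 (2d, j=3)            2             -2*cos(pi/7)         2*cos(2*pi/7)        -2*cos(3*pi/7)       0                          

Spot check: chi_3 (2d, j=1) on {s, sr, ..., sr^6} = 0.

Solution. D_7 has order 2*7 = 14 with 5 conjugacy classes, hence 5 irreducibles. Sum of squared dims 1 + 1 + 4 + 4 + 4 = 14 = |G|. Linear characters come from the abelianisation; the 2-dimensional irreps have character r^k -> 2*cos(2*pi*j*k/7), reflections -> 0.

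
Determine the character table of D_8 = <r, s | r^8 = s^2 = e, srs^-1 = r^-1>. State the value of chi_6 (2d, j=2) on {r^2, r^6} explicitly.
Conjugacy classes: {e} of size 1, {r^4} of size 1, {r^1, r^7} of size 2, {r^2, r^6} of size 2, {r^3, r^5} of size 2, {s, sr^2, ...} of size 4, {sr, sr^3, ...} of size 4.
Character table:
  irrep \ class              {e} (size 1)  {r^4} (size 1)  {r^1, r^7} (size 2)  {r^2, r^6} (size 2)  {r^3, r^5} (size 2)  {s, sr^2, ...} (size 4)  {sr, sr^3, ...} (size 4)
  chi_1 (triv)               1             1               1                    1                    1                    1                        1                       
  chi_2 (sign: r->1, s->-1)  1             1               1                    1                    1                    -1                       -1                      
  chi_3 (r->-1, s->1)        1             1               -1                   1                    -1                   1                        -1                      
  chi_4 (r->-1, s->-1)       1             1               -1                   1                    -1                   -1                       1                       
  chi_5 (2d, j=1)            2             -2              sqrt(2)              0                    -sqrt(2)             0                        0                       
  chi_6 (2d, j=2)            2             2               0                    -2                   0                    0                        0                       
  chi_7 (2d, j=3)            2             -2              -sqrt(2)             0                    sqrt(2)              0                        0                       

Spot check: chi_6 (2d, j=2) on {r^2, r^6} = -2.

Solution. D_8 has order 2*8 = 16 with 7 conjugacy classes, hence 7 irreducibles. Sum of squared dims 1 + 1 + 1 + 1 + 4 + 4 + 4 = 16 = |G|. Linear characters come from the abelianisation; the 2-dimensional irreps have character r^k -> 2*cos(2*pi*j*k/8), reflections -> 0.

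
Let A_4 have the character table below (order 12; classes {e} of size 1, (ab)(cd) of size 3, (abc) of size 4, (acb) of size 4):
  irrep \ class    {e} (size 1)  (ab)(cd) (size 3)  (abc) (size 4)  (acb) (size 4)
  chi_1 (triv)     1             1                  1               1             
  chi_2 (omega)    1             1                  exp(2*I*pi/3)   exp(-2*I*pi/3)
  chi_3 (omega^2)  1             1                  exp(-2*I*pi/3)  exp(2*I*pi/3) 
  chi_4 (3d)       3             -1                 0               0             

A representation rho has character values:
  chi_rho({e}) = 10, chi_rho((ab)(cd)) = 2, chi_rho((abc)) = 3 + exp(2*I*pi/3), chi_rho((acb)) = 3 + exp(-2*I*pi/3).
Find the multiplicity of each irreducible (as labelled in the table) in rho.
Multiplicities: chi_1: 3, chi_2: 1, chi_3: 0, chi_4: 2.

Reasoning: Use <chi_rho, chi> = (1/|G|) sum_C |C| * chi_rho(C) * conj(chi(C)) with |G| = 12 for each irreducible chi in the table:
  <chi_rho, chi_1> = (1/12)[1*(10)*conj(1) + 3*(2)*conj(1) + 4*(3 + exp(2*I*pi/3))*conj(1) + 4*(3 + exp(-2*I*pi/3))*conj(1)]
      = (1/12)[(10) + (6) + (12 + 4*exp(2*I*pi/3)) + (12 + 4*exp(-2*I*pi/3))] = 36/12 = 3
  <chi_rho, chi_2> = (1/12)[1*(10)*conj(1) + 3*(2)*conj(1) + 4*(3 + exp(2*I*pi/3))*conj(exp(2*I*pi/3)) + 4*(3 + exp(-2*I*pi/3))*conj(exp(-2*I*pi/3))]
      = (1/12)[(10) + (6) + (4 + 12*exp(-2*I*pi/3)) + (4 + 12*exp(2*I*pi/3))] = 12/12 = 1
  <chi_rho, chi_3> = (1/12)[1*(10)*conj(1) + 3*(2)*conj(1) + 4*(3 + exp(2*I*pi/3))*conj(exp(-2*I*pi/3)) + 4*(3 + exp(-2*I*pi/3))*conj(exp(2*I*pi/3))]
      = (1/12)[(10) + (6) + (4*exp(-2*I*pi/3) + 12*exp(2*I*pi/3)) + (12*exp(-2*I*pi/3) + 4*exp(2*I*pi/3))] = 0/12 = 0
  <chi_rho, chi_4> = (1/12)[1*(10)*conj(3) + 3*(2)*conj(-1) + 4*(3 + exp(2*I*pi/3))*conj(0) + 4*(3 + exp(-2*I*pi/3))*conj(0)]
      = (1/12)[(30) + (-6) + (0) + (0)] = 24/12 = 2
(Exp terms are combined using exp(i*s)*conj(exp(i*t)) = exp(i*(s-t)), and sums of them are collapsed using the identity that for every m > 1 the m distinct m-th roots of unity sum to 0, e.g. 1 + exp(2*I*pi/3) + exp(-2*I*pi/3) = 0.)
Dimension check: dim(rho) = sum (mult * dim) = 3*1 + 1*1 + 0*1 + 2*3 = 10 = chi_rho(e) = 10.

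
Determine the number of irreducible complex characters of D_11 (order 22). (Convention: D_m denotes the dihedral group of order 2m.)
7

Justification: The number of irreducible complex representations of a finite group equals its number of conjugacy classes. D_11 has 7 conjugacy classes ((n+3)/2 for n odd), so D_11 (order 22) has exactly 7 irreducible complex representations.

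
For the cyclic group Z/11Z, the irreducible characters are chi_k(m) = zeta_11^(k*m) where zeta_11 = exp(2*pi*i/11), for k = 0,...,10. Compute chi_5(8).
chi_5(8) = zeta_11^40 = exp(-8*I*pi/11)

Why: chi_5(8) = zeta_11^(5*8) = zeta_11^40. Since zeta_11^11 = 1, this equals zeta_11^7 = exp(2*pi*i*7/11) = exp(-8*I*pi/11).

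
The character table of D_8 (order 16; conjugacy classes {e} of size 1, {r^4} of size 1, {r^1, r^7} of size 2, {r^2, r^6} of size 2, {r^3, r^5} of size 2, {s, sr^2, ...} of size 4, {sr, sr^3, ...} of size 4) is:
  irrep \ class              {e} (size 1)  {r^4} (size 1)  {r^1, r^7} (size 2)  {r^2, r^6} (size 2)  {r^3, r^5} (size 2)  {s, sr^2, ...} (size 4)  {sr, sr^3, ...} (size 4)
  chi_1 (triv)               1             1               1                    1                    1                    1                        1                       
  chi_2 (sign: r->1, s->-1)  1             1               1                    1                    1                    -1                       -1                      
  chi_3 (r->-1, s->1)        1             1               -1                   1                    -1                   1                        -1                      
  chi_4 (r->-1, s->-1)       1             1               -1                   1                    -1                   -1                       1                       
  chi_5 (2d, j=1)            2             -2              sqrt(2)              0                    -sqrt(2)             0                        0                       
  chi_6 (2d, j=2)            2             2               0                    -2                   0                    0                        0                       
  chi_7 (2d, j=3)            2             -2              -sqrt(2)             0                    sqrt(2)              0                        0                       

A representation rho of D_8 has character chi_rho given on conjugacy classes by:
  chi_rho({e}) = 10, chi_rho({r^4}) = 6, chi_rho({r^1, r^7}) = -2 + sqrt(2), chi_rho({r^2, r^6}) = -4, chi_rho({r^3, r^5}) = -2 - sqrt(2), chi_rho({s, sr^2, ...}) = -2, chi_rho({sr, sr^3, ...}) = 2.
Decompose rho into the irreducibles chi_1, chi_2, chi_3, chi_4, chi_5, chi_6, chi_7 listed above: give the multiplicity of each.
Multiplicities: chi_1: 0, chi_2: 0, chi_3: 0, chi_4: 2, chi_5: 1, chi_6: 3, chi_7: 0.

Working: Use <chi_rho, chi> = (1/|G|) sum_C |C| * chi_rho(C) * conj(chi(C)) with |G| = 16 for each irreducible chi in the table:
  <chi_rho, chi_1> = (1/16)[1*(10)*conj(1) + 1*(6)*conj(1) + 2*(-2 + sqrt(2))*conj(1) + 2*(-4)*conj(1) + 2*(-2 - sqrt(2))*conj(1) + 4*(-2)*conj(1) + 4*(2)*conj(1)]
      = (1/16)[(10) + (6) + (-4 + 2*sqrt(2)) + (-8) + (-4 - 2*sqrt(2)) + (-8) + (8)] = 0/16 = 0
  <chi_rho, chi_2> = (1/16)[1*(10)*conj(1) + 1*(6)*conj(1) + 2*(-2 + sqrt(2))*conj(1) + 2*(-4)*conj(1) + 2*(-2 - sqrt(2))*conj(1) + 4*(-2)*conj(-1) + 4*(2)*conj(-1)]
      = (1/16)[(10) + (6) + (-4 + 2*sqrt(2)) + (-8) + (-4 - 2*sqrt(2)) + (8) + (-8)] = 0/16 = 0
  <chi_rho, chi_3> = (1/16)[1*(10)*conj(1) + 1*(6)*conj(1) + 2*(-2 + sqrt(2))*conj(-1) + 2*(-4)*conj(1) + 2*(-2 - sqrt(2))*conj(-1) + 4*(-2)*conj(1) + 4*(2)*conj(-1)]
      = (1/16)[(10) + (6) + (4 - 2*sqrt(2)) + (-8) + (2*sqrt(2) + 4) + (-8) + (-8)] = 0/16 = 0
  <chi_rho, chi_4> = (1/16)[1*(10)*conj(1) + 1*(6)*conj(1) + 2*(-2 + sqrt(2))*conj(-1) + 2*(-4)*conj(1) + 2*(-2 - sqrt(2))*conj(-1) + 4*(-2)*conj(-1) + 4*(2)*conj(1)]
      = (1/16)[(10) + (6) + (4 - 2*sqrt(2)) + (-8) + (2*sqrt(2) + 4) + (8) + (8)] = 32/16 = 2
  <chi_rho, chi_5> = (1/16)[1*(10)*conj(2) + 1*(6)*conj(-2) + 2*(-2 + sqrt(2))*conj(sqrt(2)) + 2*(-4)*conj(0) + 2*(-2 - sqrt(2))*conj(-sqrt(2)) + 4*(-2)*conj(0) + 4*(2)*conj(0)]
      = (1/16)[(20) + (-12) + (4 - 4*sqrt(2)) + (0) + (4 + 4*sqrt(2)) + (0) + (0)] = 16/16 = 1
  <chi_rho, chi_6> = (1/16)[1*(10)*conj(2) + 1*(6)*conj(2) + 2*(-2 + sqrt(2))*conj(0) + 2*(-4)*conj(-2) + 2*(-2 - sqrt(2))*conj(0) + 4*(-2)*conj(0) + 4*(2)*conj(0)]
      = (1/16)[(20) + (12) + (0) + (16) + (0) + (0) + (0)] = 48/16 = 3
  <chi_rho, chi_7> = (1/16)[1*(10)*conj(2) + 1*(6)*conj(-2) + 2*(-2 + sqrt(2))*conj(-sqrt(2)) + 2*(-4)*conj(0) + 2*(-2 - sqrt(2))*conj(sqrt(2)) + 4*(-2)*conj(0) + 4*(2)*conj(0)]
      = (1/16)[(20) + (-12) + (-4 + 4*sqrt(2)) + (0) + (-4*sqrt(2) - 4) + (0) + (0)] = 0/16 = 0
Dimension check: dim(rho) = sum (mult * dim) = 0*1 + 0*1 + 0*1 + 2*1 + 1*2 + 3*2 + 0*2 = 10 = chi_rho(e) = 10.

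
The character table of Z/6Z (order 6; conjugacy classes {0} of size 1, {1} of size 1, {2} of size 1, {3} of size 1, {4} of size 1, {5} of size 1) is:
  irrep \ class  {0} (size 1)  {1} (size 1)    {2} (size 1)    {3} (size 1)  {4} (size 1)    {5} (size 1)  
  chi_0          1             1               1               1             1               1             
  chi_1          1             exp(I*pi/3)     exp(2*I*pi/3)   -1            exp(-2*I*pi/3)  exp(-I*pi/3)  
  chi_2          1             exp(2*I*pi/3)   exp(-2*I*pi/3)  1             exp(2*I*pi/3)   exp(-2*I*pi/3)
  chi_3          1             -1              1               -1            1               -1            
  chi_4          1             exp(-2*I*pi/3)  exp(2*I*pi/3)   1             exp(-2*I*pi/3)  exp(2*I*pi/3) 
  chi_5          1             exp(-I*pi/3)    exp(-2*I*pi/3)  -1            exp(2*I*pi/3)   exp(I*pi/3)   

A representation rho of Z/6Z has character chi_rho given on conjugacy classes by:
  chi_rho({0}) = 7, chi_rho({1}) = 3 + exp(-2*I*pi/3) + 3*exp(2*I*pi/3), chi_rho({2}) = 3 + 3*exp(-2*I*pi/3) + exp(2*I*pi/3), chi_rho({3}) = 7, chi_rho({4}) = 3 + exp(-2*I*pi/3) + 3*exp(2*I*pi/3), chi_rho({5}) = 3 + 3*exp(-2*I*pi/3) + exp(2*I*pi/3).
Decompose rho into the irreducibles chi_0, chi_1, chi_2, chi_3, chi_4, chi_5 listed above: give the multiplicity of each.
Multiplicities: chi_0: 3, chi_1: 0, chi_2: 3, chi_3: 0, chi_4: 1, chi_5: 0.

Justification: Use <chi_rho, chi> = (1/|G|) sum_C |C| * chi_rho(C) * conj(chi(C)) with |G| = 6 for each irreducible chi in the table:
  <chi_rho, chi_0> = (1/6)[1*(7)*conj(1) + 1*(3 + exp(-2*I*pi/3) + 3*exp(2*I*pi/3))*conj(1) + 1*(3 + 3*exp(-2*I*pi/3) + exp(2*I*pi/3))*conj(1) + 1*(7)*conj(1) + 1*(3 + exp(-2*I*pi/3) + 3*exp(2*I*pi/3))*conj(1) + 1*(3 + 3*exp(-2*I*pi/3) + exp(2*I*pi/3))*conj(1)]
      = (1/6)[(7) + (3 + exp(-2*I*pi/3) + 3*exp(2*I*pi/3)) + (3 + 3*exp(-2*I*pi/3) + exp(2*I*pi/3)) + (7) + (3 + exp(-2*I*pi/3) + 3*exp(2*I*pi/3)) + (3 + 3*exp(-2*I*pi/3) + exp(2*I*pi/3))] = 18/6 = 3
  <chi_rho, chi_1> = (1/6)[1*(7)*conj(1) + 1*(3 + exp(-2*I*pi/3) + 3*exp(2*I*pi/3))*conj(exp(I*pi/3)) + 1*(3 + 3*exp(-2*I*pi/3) + exp(2*I*pi/3))*conj(exp(2*I*pi/3)) + 1*(7)*conj(-1) + 1*(3 + exp(-2*I*pi/3) + 3*exp(2*I*pi/3))*conj(exp(-2*I*pi/3)) + 1*(3 + 3*exp(-2*I*pi/3) + exp(2*I*pi/3))*conj(exp(-I*pi/3))]
      = (1/6)[(7) + (2) + (-2) + (-7) + (-2) + (2)] = 0/6 = 0
  <chi_rho, chi_2> = (1/6)[1*(7)*conj(1) + 1*(3 + exp(-2*I*pi/3) + 3*exp(2*I*pi/3))*conj(exp(2*I*pi/3)) + 1*(3 + 3*exp(-2*I*pi/3) + exp(2*I*pi/3))*conj(exp(-2*I*pi/3)) + 1*(7)*conj(1) + 1*(3 + exp(-2*I*pi/3) + 3*exp(2*I*pi/3))*conj(exp(2*I*pi/3)) + 1*(3 + 3*exp(-2*I*pi/3) + exp(2*I*pi/3))*conj(exp(-2*I*pi/3))]
      = (1/6)[(7) + (3 + 3*exp(-2*I*pi/3) + exp(2*I*pi/3)) + (3 + exp(-2*I*pi/3) + 3*exp(2*I*pi/3)) + (7) + (3 + 3*exp(-2*I*pi/3) + exp(2*I*pi/3)) + (3 + exp(-2*I*pi/3) + 3*exp(2*I*pi/3))] = 18/6 = 3
  <chi_rho, chi_3> = (1/6)[1*(7)*conj(1) + 1*(3 + exp(-2*I*pi/3) + 3*exp(2*I*pi/3))*conj(-1) + 1*(3 + 3*exp(-2*I*pi/3) + exp(2*I*pi/3))*conj(1) + 1*(7)*conj(-1) + 1*(3 + exp(-2*I*pi/3) + 3*exp(2*I*pi/3))*conj(1) + 1*(3 + 3*exp(-2*I*pi/3) + exp(2*I*pi/3))*conj(-1)]
      = (1/6)[(7) + (-3 - 3*exp(2*I*pi/3) - exp(-2*I*pi/3)) + (3 + 3*exp(-2*I*pi/3) + exp(2*I*pi/3)) + (-7) + (3 + exp(-2*I*pi/3) + 3*exp(2*I*pi/3)) + (-3 - exp(2*I*pi/3) - 3*exp(-2*I*pi/3))] = 0/6 = 0
  <chi_rho, chi_4> = (1/6)[1*(7)*conj(1) + 1*(3 + exp(-2*I*pi/3) + 3*exp(2*I*pi/3))*conj(exp(-2*I*pi/3)) + 1*(3 + 3*exp(-2*I*pi/3) + exp(2*I*pi/3))*conj(exp(2*I*pi/3)) + 1*(7)*conj(1) + 1*(3 + exp(-2*I*pi/3) + 3*exp(2*I*pi/3))*conj(exp(-2*I*pi/3)) + 1*(3 + 3*exp(-2*I*pi/3) + exp(2*I*pi/3))*conj(exp(2*I*pi/3))]
      = (1/6)[(7) + (-2) + (-2) + (7) + (-2) + (-2)] = 6/6 = 1
  <chi_rho, chi_5> = (1/6)[1*(7)*conj(1) + 1*(3 + exp(-2*I*pi/3) + 3*exp(2*I*pi/3))*conj(exp(-I*pi/3)) + 1*(3 + 3*exp(-2*I*pi/3) + exp(2*I*pi/3))*conj(exp(-2*I*pi/3)) + 1*(7)*conj(-1) + 1*(3 + exp(-2*I*pi/3) + 3*exp(2*I*pi/3))*conj(exp(2*I*pi/3)) + 1*(3 + 3*exp(-2*I*pi/3) + exp(2*I*pi/3))*conj(exp(I*pi/3))]
      = (1/6)[(7) + (-3 + exp(-I*pi/3) + 3*exp(I*pi/3)) + (3 + exp(-2*I*pi/3) + 3*exp(2*I*pi/3)) + (-7) + (3 + 3*exp(-2*I*pi/3) + exp(2*I*pi/3)) + (-3 + 3*exp(-I*pi/3) + exp(I*pi/3))] = 0/6 = 0
(Exp terms are combined using exp(i*s)*conj(exp(i*t)) = exp(i*(s-t)), and sums of them are collapsed using the identity that for every m > 1 the m distinct m-th roots of unity sum to 0, e.g. 1 + exp(2*I*pi/3) + exp(-2*I*pi/3) = 0.)
Dimension check: dim(rho) = sum (mult * dim) = 3*1 + 0*1 + 3*1 + 0*1 + 1*1 + 0*1 = 7 = chi_rho(e) = 7.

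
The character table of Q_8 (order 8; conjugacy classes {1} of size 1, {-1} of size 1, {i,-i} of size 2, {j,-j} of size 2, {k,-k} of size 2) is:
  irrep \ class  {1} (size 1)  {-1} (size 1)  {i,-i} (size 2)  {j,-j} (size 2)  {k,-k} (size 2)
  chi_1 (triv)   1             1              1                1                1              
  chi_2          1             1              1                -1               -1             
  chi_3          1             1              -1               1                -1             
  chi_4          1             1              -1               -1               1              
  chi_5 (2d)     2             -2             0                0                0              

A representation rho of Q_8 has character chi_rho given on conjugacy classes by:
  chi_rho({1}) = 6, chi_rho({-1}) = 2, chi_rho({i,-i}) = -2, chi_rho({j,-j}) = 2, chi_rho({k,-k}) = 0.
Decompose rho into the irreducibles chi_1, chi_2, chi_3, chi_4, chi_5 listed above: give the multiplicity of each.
Multiplicities: chi_1: 1, chi_2: 0, chi_3: 2, chi_4: 1, chi_5: 1.

Proof sketch: Use <chi_rho, chi> = (1/|G|) sum_C |C| * chi_rho(C) * conj(chi(C)) with |G| = 8 for each irreducible chi in the table:
  <chi_rho, chi_1> = (1/8)[1*(6)*conj(1) + 1*(2)*conj(1) + 2*(-2)*conj(1) + 2*(2)*conj(1) + 2*(0)*conj(1)]
      = (1/8)[(6) + (2) + (-4) + (4) + (0)] = 8/8 = 1
  <chi_rho, chi_2> = (1/8)[1*(6)*conj(1) + 1*(2)*conj(1) + 2*(-2)*conj(1) + 2*(2)*conj(-1) + 2*(0)*conj(-1)]
      = (1/8)[(6) + (2) + (-4) + (-4) + (0)] = 0/8 = 0
  <chi_rho, chi_3> = (1/8)[1*(6)*conj(1) + 1*(2)*conj(1) + 2*(-2)*conj(-1) + 2*(2)*conj(1) + 2*(0)*conj(-1)]
      = (1/8)[(6) + (2) + (4) + (4) + (0)] = 16/8 = 2
  <chi_rho, chi_4> = (1/8)[1*(6)*conj(1) + 1*(2)*conj(1) + 2*(-2)*conj(-1) + 2*(2)*conj(-1) + 2*(0)*conj(1)]
      = (1/8)[(6) + (2) + (4) + (-4) + (0)] = 8/8 = 1
  <chi_rho, chi_5> = (1/8)[1*(6)*conj(2) + 1*(2)*conj(-2) + 2*(-2)*conj(0) + 2*(2)*conj(0) + 2*(0)*conj(0)]
      = (1/8)[(12) + (-4) + (0) + (0) + (0)] = 8/8 = 1
Dimension check: dim(rho) = sum (mult * dim) = 1*1 + 0*1 + 2*1 + 1*1 + 1*2 = 6 = chi_rho(e) = 6.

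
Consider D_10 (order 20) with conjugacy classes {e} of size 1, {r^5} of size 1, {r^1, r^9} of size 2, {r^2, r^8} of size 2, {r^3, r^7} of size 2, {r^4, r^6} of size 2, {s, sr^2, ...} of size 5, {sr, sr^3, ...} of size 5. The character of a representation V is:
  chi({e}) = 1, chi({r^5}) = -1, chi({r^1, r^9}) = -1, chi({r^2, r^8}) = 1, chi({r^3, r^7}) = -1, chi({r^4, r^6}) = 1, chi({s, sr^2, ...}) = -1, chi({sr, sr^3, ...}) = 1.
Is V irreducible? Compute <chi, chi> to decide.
Irreducible: <chi, chi> = 1.

Explanation: <chi, chi> = (1/|G|) sum_C |C| * |chi(C)|^2 = (1/20)[1*|1|^2 + 1*|-1|^2 + 2*|-1|^2 + 2*|1|^2 + 2*|-1|^2 + 2*|1|^2 + 5*|-1|^2 + 5*|1|^2]
  = (1/20)[(1) + (1) + (2) + (2) + (2) + (2) + (5) + (5)] = 20/20 = 1.
A character is irreducible iff <chi, chi> = 1, so this representation is irreducible.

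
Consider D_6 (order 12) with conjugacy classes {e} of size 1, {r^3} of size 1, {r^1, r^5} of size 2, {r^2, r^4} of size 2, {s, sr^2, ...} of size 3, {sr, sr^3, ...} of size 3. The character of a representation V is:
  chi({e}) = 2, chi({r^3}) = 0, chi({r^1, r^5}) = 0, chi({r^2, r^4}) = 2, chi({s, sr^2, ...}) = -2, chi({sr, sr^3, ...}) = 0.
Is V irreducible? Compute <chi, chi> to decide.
Not irreducible (reducible): <chi, chi> = 2 > 1.

Derivation: <chi, chi> = (1/|G|) sum_C |C| * |chi(C)|^2 = (1/12)[1*|2|^2 + 1*|0|^2 + 2*|0|^2 + 2*|2|^2 + 3*|-2|^2 + 3*|0|^2]
  = (1/12)[(4) + (0) + (0) + (8) + (12) + (0)] = 24/12 = 2.
A character is irreducible iff <chi, chi> = 1, so this representation is reducible.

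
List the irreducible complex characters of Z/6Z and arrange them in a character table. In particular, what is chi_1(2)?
Character table of Z/6Z (irreps indexed chi_0,...,chi_5 with chi_k(m) = zeta_6^(k*m), zeta_6 = exp(2*pi*i/6)):
  irrep \ class  {0} (size 1)  {1} (size 1)    {2} (size 1)    {3} (size 1)  {4} (size 1)    {5} (size 1)  
  chi_0          1             1               1               1             1               1             
  chi_1          1             exp(I*pi/3)     exp(2*I*pi/3)   -1            exp(-2*I*pi/3)  exp(-I*pi/3)  
  chi_2          1             exp(2*I*pi/3)   exp(-2*I*pi/3)  1             exp(2*I*pi/3)   exp(-2*I*pi/3)
  chi_3          1             -1              1               -1            1               -1            
  chi_4          1             exp(-2*I*pi/3)  exp(2*I*pi/3)   1             exp(-2*I*pi/3)  exp(2*I*pi/3) 
  chi_5          1             exp(-I*pi/3)    exp(-2*I*pi/3)  -1            exp(2*I*pi/3)   exp(I*pi/3)   

Spot check: chi_1(2) = zeta_6^(1*2) = zeta_6^2 = exp(2*I*pi/3).

Proof sketch: Z/6Z is abelian, so all 6 irreducible complex representations are 1-dimensional. They are given by chi_k(m) = zeta_6^(k*m) for k = 0,...,5. Row orthogonality: sum_m chi_k(m) conj(chi_l(m)) = 6 * [k = l].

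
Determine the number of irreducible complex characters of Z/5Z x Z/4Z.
20

Explanation: The number of irreducible complex representations of a finite group equals its number of conjugacy classes. Z/5Z x Z/4Z is abelian of order 20, so every element is its own conjugacy class: 20 classes, so Z/5Z x Z/4Z (order 20) has exactly 20 irreducible complex representations.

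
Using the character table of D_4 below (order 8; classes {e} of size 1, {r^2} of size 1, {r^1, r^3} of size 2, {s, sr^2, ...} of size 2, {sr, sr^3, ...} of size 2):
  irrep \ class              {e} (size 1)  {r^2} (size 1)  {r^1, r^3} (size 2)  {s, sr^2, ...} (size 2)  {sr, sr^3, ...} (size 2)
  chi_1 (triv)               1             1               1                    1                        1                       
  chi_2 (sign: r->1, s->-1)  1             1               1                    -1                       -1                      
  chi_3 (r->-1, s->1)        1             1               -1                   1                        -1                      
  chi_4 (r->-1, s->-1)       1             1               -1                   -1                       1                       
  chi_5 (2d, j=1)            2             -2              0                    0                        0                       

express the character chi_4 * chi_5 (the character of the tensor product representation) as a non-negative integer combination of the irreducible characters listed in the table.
chi_4 tensor chi_5 = chi_5 (all other irreducibles have multiplicity 0).

Working: The character of a tensor product is the pointwise product (chi_4 * chi_5)(C) = chi_4(C) * chi_5(C):
  {e}: (1)*(2), {r^2}: (1)*(-2), {r^1, r^3}: (-1)*(0), {s, sr^2, ...}: (-1)*(0), {sr, sr^3, ...}: (1)*(0)
so (chi_4 * chi_5) takes values
  {e} -> 2, {r^2} -> -2, {r^1, r^3} -> 0, {s, sr^2, ...} -> 0, {sr, sr^3, ...} -> 0.
Now take the inner product of this character with each irreducible chi from the table, <chi_4*chi_5, chi> = (1/8) sum_C |C| (chi_4*chi_5)(C) conj(chi(C)):
  <chi_4*chi_5, chi_1> = (1/8)[1*(2)*conj(1) + 1*(-2)*conj(1) + 2*(0)*conj(1) + 2*(0)*conj(1) + 2*(0)*conj(1)]
      = (1/8)[(2) + (-2) + (0) + (0) + (0)] = 0/8 = 0
  <chi_4*chi_5, chi_2> = (1/8)[1*(2)*conj(1) + 1*(-2)*conj(1) + 2*(0)*conj(1) + 2*(0)*conj(-1) + 2*(0)*conj(-1)]
      = (1/8)[(2) + (-2) + (0) + (0) + (0)] = 0/8 = 0
  <chi_4*chi_5, chi_3> = (1/8)[1*(2)*conj(1) + 1*(-2)*conj(1) + 2*(0)*conj(-1) + 2*(0)*conj(1) + 2*(0)*conj(-1)]
      = (1/8)[(2) + (-2) + (0) + (0) + (0)] = 0/8 = 0
  <chi_4*chi_5, chi_4> = (1/8)[1*(2)*conj(1) + 1*(-2)*conj(1) + 2*(0)*conj(-1) + 2*(0)*conj(-1) + 2*(0)*conj(1)]
      = (1/8)[(2) + (-2) + (0) + (0) + (0)] = 0/8 = 0
  <chi_4*chi_5, chi_5> = (1/8)[1*(2)*conj(2) + 1*(-2)*conj(-2) + 2*(0)*conj(0) + 2*(0)*conj(0) + 2*(0)*conj(0)]
      = (1/8)[(4) + (4) + (0) + (0) + (0)] = 8/8 = 1
Hence the multiplicities are chi_5: 1. Dimension check: dim(chi_4)*dim(chi_5) = 1*2 = 2 and sum (mult * dim) = 1*2 = 2.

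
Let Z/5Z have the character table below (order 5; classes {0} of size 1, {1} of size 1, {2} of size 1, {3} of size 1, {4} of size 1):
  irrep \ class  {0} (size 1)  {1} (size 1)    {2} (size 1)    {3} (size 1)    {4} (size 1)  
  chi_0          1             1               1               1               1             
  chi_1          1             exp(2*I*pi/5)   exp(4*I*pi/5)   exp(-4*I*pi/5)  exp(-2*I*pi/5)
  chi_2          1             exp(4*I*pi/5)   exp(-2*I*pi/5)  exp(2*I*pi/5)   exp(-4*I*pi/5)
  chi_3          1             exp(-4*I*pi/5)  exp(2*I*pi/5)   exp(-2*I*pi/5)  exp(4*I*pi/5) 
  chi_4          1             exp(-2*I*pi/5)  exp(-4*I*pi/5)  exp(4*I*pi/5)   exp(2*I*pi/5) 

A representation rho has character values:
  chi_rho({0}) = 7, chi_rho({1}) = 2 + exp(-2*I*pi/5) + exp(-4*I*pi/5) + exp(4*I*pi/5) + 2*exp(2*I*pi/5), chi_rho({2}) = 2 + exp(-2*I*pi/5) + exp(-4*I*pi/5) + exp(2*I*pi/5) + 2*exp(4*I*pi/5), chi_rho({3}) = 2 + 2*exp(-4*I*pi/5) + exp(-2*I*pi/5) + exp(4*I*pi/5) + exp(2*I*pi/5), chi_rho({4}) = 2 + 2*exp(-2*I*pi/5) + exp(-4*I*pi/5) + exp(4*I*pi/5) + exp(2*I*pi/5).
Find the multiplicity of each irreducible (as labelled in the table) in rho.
Multiplicities: chi_0: 2, chi_1: 2, chi_2: 1, chi_3: 1, chi_4: 1.

Proof sketch: Use <chi_rho, chi> = (1/|G|) sum_C |C| * chi_rho(C) * conj(chi(C)) with |G| = 5 for each irreducible chi in the table:
  <chi_rho, chi_0> = (1/5)[1*(7)*conj(1) + 1*(2 + exp(-2*I*pi/5) + exp(-4*I*pi/5) + exp(4*I*pi/5) + 2*exp(2*I*pi/5))*conj(1) + 1*(2 + exp(-2*I*pi/5) + exp(-4*I*pi/5) + exp(2*I*pi/5) + 2*exp(4*I*pi/5))*conj(1) + 1*(2 + 2*exp(-4*I*pi/5) + exp(-2*I*pi/5) + exp(4*I*pi/5) + exp(2*I*pi/5))*conj(1) + 1*(2 + 2*exp(-2*I*pi/5) + exp(-4*I*pi/5) + exp(4*I*pi/5) + exp(2*I*pi/5))*conj(1)]
      = (1/5)[(7) + (2 + exp(-2*I*pi/5) + exp(-4*I*pi/5) + exp(4*I*pi/5) + 2*exp(2*I*pi/5)) + (2 + exp(-2*I*pi/5) + exp(-4*I*pi/5) + exp(2*I*pi/5) + 2*exp(4*I*pi/5)) + (2 + 2*exp(-4*I*pi/5) + exp(-2*I*pi/5) + exp(4*I*pi/5) + exp(2*I*pi/5)) + (2 + 2*exp(-2*I*pi/5) + exp(-4*I*pi/5) + exp(4*I*pi/5) + exp(2*I*pi/5))] = 10/5 = 2
  <chi_rho, chi_1> = (1/5)[1*(7)*conj(1) + 1*(2 + exp(-2*I*pi/5) + exp(-4*I*pi/5) + exp(4*I*pi/5) + 2*exp(2*I*pi/5))*conj(exp(2*I*pi/5)) + 1*(2 + exp(-2*I*pi/5) + exp(-4*I*pi/5) + exp(2*I*pi/5) + 2*exp(4*I*pi/5))*conj(exp(4*I*pi/5)) + 1*(2 + 2*exp(-4*I*pi/5) + exp(-2*I*pi/5) + exp(4*I*pi/5) + exp(2*I*pi/5))*conj(exp(-4*I*pi/5)) + 1*(2 + 2*exp(-2*I*pi/5) + exp(-4*I*pi/5) + exp(4*I*pi/5) + exp(2*I*pi/5))*conj(exp(-2*I*pi/5))]
      = (1/5)[(7) + (2 + 2*exp(-2*I*pi/5) + exp(-4*I*pi/5) + exp(4*I*pi/5) + exp(2*I*pi/5)) + (2 + 2*exp(-4*I*pi/5) + exp(-2*I*pi/5) + exp(4*I*pi/5) + exp(2*I*pi/5)) + (2 + exp(-2*I*pi/5) + exp(-4*I*pi/5) + exp(2*I*pi/5) + 2*exp(4*I*pi/5)) + (2 + exp(-2*I*pi/5) + exp(-4*I*pi/5) + exp(4*I*pi/5) + 2*exp(2*I*pi/5))] = 10/5 = 2
  <chi_rho, chi_2> = (1/5)[1*(7)*conj(1) + 1*(2 + exp(-2*I*pi/5) + exp(-4*I*pi/5) + exp(4*I*pi/5) + 2*exp(2*I*pi/5))*conj(exp(4*I*pi/5)) + 1*(2 + exp(-2*I*pi/5) + exp(-4*I*pi/5) + exp(2*I*pi/5) + 2*exp(4*I*pi/5))*conj(exp(-2*I*pi/5)) + 1*(2 + 2*exp(-4*I*pi/5) + exp(-2*I*pi/5) + exp(4*I*pi/5) + exp(2*I*pi/5))*conj(exp(2*I*pi/5)) + 1*(2 + 2*exp(-2*I*pi/5) + exp(-4*I*pi/5) + exp(4*I*pi/5) + exp(2*I*pi/5))*conj(exp(-4*I*pi/5))]
      = (1/5)[(7) + (1 + 2*exp(-2*I*pi/5) + 2*exp(-4*I*pi/5) + exp(4*I*pi/5) + exp(2*I*pi/5)) + (1 + 2*exp(-4*I*pi/5) + exp(-2*I*pi/5) + exp(4*I*pi/5) + 2*exp(2*I*pi/5)) + (1 + 2*exp(-2*I*pi/5) + exp(-4*I*pi/5) + exp(2*I*pi/5) + 2*exp(4*I*pi/5)) + (1 + exp(-2*I*pi/5) + exp(-4*I*pi/5) + 2*exp(4*I*pi/5) + 2*exp(2*I*pi/5))] = 5/5 = 1
  <chi_rho, chi_3> = (1/5)[1*(7)*conj(1) + 1*(2 + exp(-2*I*pi/5) + exp(-4*I*pi/5) + exp(4*I*pi/5) + 2*exp(2*I*pi/5))*conj(exp(-4*I*pi/5)) + 1*(2 + exp(-2*I*pi/5) + exp(-4*I*pi/5) + exp(2*I*pi/5) + 2*exp(4*I*pi/5))*conj(exp(2*I*pi/5)) + 1*(2 + 2*exp(-4*I*pi/5) + exp(-2*I*pi/5) + exp(4*I*pi/5) + exp(2*I*pi/5))*conj(exp(-2*I*pi/5)) + 1*(2 + 2*exp(-2*I*pi/5) + exp(-4*I*pi/5) + exp(4*I*pi/5) + exp(2*I*pi/5))*conj(exp(4*I*pi/5))]
      = (1/5)[(7) + (1 + 2*exp(-4*I*pi/5) + exp(-2*I*pi/5) + exp(2*I*pi/5) + 2*exp(4*I*pi/5)) + (1 + 2*exp(-2*I*pi/5) + exp(-4*I*pi/5) + exp(4*I*pi/5) + 2*exp(2*I*pi/5)) + (1 + 2*exp(-2*I*pi/5) + exp(-4*I*pi/5) + exp(4*I*pi/5) + 2*exp(2*I*pi/5)) + (1 + 2*exp(-4*I*pi/5) + exp(-2*I*pi/5) + exp(2*I*pi/5) + 2*exp(4*I*pi/5))] = 5/5 = 1
  <chi_rho, chi_4> = (1/5)[1*(7)*conj(1) + 1*(2 + exp(-2*I*pi/5) + exp(-4*I*pi/5) + exp(4*I*pi/5) + 2*exp(2*I*pi/5))*conj(exp(-2*I*pi/5)) + 1*(2 + exp(-2*I*pi/5) + exp(-4*I*pi/5) + exp(2*I*pi/5) + 2*exp(4*I*pi/5))*conj(exp(-4*I*pi/5)) + 1*(2 + 2*exp(-4*I*pi/5) + exp(-2*I*pi/5) + exp(4*I*pi/5) + exp(2*I*pi/5))*conj(exp(4*I*pi/5)) + 1*(2 + 2*exp(-2*I*pi/5) + exp(-4*I*pi/5) + exp(4*I*pi/5) + exp(2*I*pi/5))*conj(exp(2*I*pi/5))]
      = (1/5)[(7) + (1 + exp(-2*I*pi/5) + exp(-4*I*pi/5) + 2*exp(4*I*pi/5) + 2*exp(2*I*pi/5)) + (1 + 2*exp(-2*I*pi/5) + exp(-4*I*pi/5) + exp(2*I*pi/5) + 2*exp(4*I*pi/5)) + (1 + 2*exp(-4*I*pi/5) + exp(-2*I*pi/5) + exp(4*I*pi/5) + 2*exp(2*I*pi/5)) + (1 + 2*exp(-2*I*pi/5) + 2*exp(-4*I*pi/5) + exp(4*I*pi/5) + exp(2*I*pi/5))] = 5/5 = 1
(Exp terms are combined using exp(i*s)*conj(exp(i*t)) = exp(i*(s-t)), and sums of them are collapsed using the identity that for every m > 1 the m distinct m-th roots of unity sum to 0, e.g. 1 + exp(2*I*pi/3) + exp(-2*I*pi/3) = 0.)
Dimension check: dim(rho) = sum (mult * dim) = 2*1 + 2*1 + 1*1 + 1*1 + 1*1 = 7 = chi_rho(e) = 7.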